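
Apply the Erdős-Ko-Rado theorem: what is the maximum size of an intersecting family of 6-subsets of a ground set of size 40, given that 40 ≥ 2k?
max |F| = C(39, 5) = 575757

Erdős-Ko-Rado (1961): when n ≥ 2k, max |F| = C(n−1, k−1). The bound is attained by the star {A : i ∈ A} for any fixed i ∈ [n]. Here C(40−1, 6−1) = C(39, 5) = 575757.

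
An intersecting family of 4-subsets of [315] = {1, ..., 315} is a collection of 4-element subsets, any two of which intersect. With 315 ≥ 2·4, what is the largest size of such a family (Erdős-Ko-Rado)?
max |F| = C(314, 3) = 5110664

Erdős-Ko-Rado (1961): when n ≥ 2k, max |F| = C(n−1, k−1). The bound is attained by the star {A : i ∈ A} for any fixed i ∈ [n]. Here C(315−1, 4−1) = C(314, 3) = 5110664.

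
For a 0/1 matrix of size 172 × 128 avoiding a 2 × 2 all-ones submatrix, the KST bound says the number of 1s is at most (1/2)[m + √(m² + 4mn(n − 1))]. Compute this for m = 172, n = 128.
z(172, 128; 2, 2) ≤ (1/2)[172 + √(172² + 4·172·128·127)] = (1/2)[172 + √11213712] = 1760.3441

Kővári–Sós–Turán: let r_1, ..., r_172 be the row sums and z = Σ r_i the total number of 1s. Each pair of columns can share at most one row with both entries 1 (else a 2×2 all-ones block appears), so Σ_i C(r_i, 2) ≤ C(128, 2) = 8128. By convexity Σ_i C(r_i, 2) ≥ 172·C(z/172, 2) = z(z − 172)/(2·172), giving z² − 172z − 172·128·127 ≤ 0 and hence z ≤ (1/2)[172 + √(29584 + 4·2796032)] = (1/2)[172 + √11213712] ≈ (1/2)(172 + 3348.6881) = 1760.3441.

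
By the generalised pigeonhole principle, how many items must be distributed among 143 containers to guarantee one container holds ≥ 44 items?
n = (44 − 1)·143 + 1 = 6150

By the generalised pigeonhole principle, to guarantee some box contains ≥ r objects we need more than (r − 1) · k objects total. Threshold: n = (r − 1) · k + 1. With r = 44 and k = 143: n = 43 · 143 + 1 = 6149 + 1 = 6150. For n = 6149 = 43 · 143, we can put exactly 43 objects in every box, avoiding 44 in any single one — so 6150 is tight.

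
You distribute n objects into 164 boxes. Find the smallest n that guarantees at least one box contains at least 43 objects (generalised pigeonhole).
n = (43 − 1)·164 + 1 = 6889

By the generalised pigeonhole principle, to guarantee some box contains ≥ r objects we need more than (r − 1) · k objects total. Threshold: n = (r − 1) · k + 1. With r = 43 and k = 164: n = 42 · 164 + 1 = 6888 + 1 = 6889. For n = 6888 = 42 · 164, we can put exactly 42 objects in every box, avoiding 43 in any single one — so 6889 is tight.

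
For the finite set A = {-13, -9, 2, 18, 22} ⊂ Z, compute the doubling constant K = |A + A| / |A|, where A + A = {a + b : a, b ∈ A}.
K = |A + A| / |A| = 14/5

Enumerate A + A = {a + b : a, b ∈ A}. With |A| = 5, there are |A|^2 = 25 ordered sum pairs; collecting distinct values, A + A = {-26, -22, -18, -11, -7, 4, 5, 9, 13, 20, 24, 36, 40, 44}, so |A + A| = 14. Thus K = 14/5. For comparison, the minimum possible |A + A| over all 5-element sets is 2·5 − 1 = 9 (so min K = 9/5), attained only by arithmetic progressions.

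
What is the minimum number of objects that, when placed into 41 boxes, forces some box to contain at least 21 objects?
n = (21 − 1)·41 + 1 = 821

By the generalised pigeonhole principle, to guarantee some box contains ≥ r objects we need more than (r − 1) · k objects total. Threshold: n = (r − 1) · k + 1. With r = 21 and k = 41: n = 20 · 41 + 1 = 820 + 1 = 821. For n = 820 = 20 · 41, we can put exactly 20 objects in every box, avoiding 21 in any single one — so 821 is tight.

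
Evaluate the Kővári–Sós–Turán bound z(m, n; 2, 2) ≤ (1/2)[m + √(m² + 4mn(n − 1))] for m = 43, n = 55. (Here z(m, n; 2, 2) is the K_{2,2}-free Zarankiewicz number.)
z(43, 55; 2, 2) ≤ (1/2)[43 + √(43² + 4·43·55·54)] = (1/2)[43 + √512689] = 379.5115

Kővári–Sós–Turán: let r_1, ..., r_43 be the row sums and z = Σ r_i the total number of 1s. Each pair of columns can share at most one row with both entries 1 (else a 2×2 all-ones block appears), so Σ_i C(r_i, 2) ≤ C(55, 2) = 1485. By convexity Σ_i C(r_i, 2) ≥ 43·C(z/43, 2) = z(z − 43)/(2·43), giving z² − 43z − 43·55·54 ≤ 0 and hence z ≤ (1/2)[43 + √(1849 + 4·127710)] = (1/2)[43 + √512689] ≈ (1/2)(43 + 716.023) = 379.5115.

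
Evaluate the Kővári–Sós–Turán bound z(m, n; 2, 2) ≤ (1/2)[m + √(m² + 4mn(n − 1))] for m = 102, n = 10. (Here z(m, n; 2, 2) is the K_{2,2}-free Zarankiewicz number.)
z(102, 10; 2, 2) ≤ (1/2)[102 + √(102² + 4·102·10·9)] = (1/2)[102 + √47124] = 159.5403

Kővári–Sós–Turán: let r_1, ..., r_102 be the row sums and z = Σ r_i the total number of 1s. Each pair of columns can share at most one row with both entries 1 (else a 2×2 all-ones block appears), so Σ_i C(r_i, 2) ≤ C(10, 2) = 45. By convexity Σ_i C(r_i, 2) ≥ 102·C(z/102, 2) = z(z − 102)/(2·102), giving z² − 102z − 102·10·9 ≤ 0 and hence z ≤ (1/2)[102 + √(10404 + 4·9180)] = (1/2)[102 + √47124] ≈ (1/2)(102 + 217.0806) = 159.5403.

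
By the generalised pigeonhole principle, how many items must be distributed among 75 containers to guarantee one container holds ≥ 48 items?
n = (48 − 1)·75 + 1 = 3526

By the generalised pigeonhole principle, to guarantee some box contains ≥ r objects we need more than (r − 1) · k objects total. Threshold: n = (r − 1) · k + 1. With r = 48 and k = 75: n = 47 · 75 + 1 = 3525 + 1 = 3526. For n = 3525 = 47 · 75, we can put exactly 47 objects in every box, avoiding 48 in any single one — so 3526 is tight.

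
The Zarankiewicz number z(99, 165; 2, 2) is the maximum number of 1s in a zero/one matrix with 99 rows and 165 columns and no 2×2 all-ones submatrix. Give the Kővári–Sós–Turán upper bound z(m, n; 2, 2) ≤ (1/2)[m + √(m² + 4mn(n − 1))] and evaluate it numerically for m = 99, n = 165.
z(99, 165; 2, 2) ≤ (1/2)[99 + √(99² + 4·99·165·164)] = (1/2)[99 + √10725561] = 1686.9951

Kővári–Sós–Turán: let r_1, ..., r_99 be the row sums and z = Σ r_i the total number of 1s. Each pair of columns can share at most one row with both entries 1 (else a 2×2 all-ones block appears), so Σ_i C(r_i, 2) ≤ C(165, 2) = 13530. By convexity Σ_i C(r_i, 2) ≥ 99·C(z/99, 2) = z(z − 99)/(2·99), giving z² − 99z − 99·165·164 ≤ 0 and hence z ≤ (1/2)[99 + √(9801 + 4·2678940)] = (1/2)[99 + √10725561] ≈ (1/2)(99 + 3274.9902) = 1686.9951.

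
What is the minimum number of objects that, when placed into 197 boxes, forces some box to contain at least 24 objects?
n = (24 − 1)·197 + 1 = 4532

By the generalised pigeonhole principle, to guarantee some box contains ≥ r objects we need more than (r − 1) · k objects total. Threshold: n = (r − 1) · k + 1. With r = 24 and k = 197: n = 23 · 197 + 1 = 4531 + 1 = 4532. For n = 4531 = 23 · 197, we can put exactly 23 objects in every box, avoiding 24 in any single one — so 4532 is tight.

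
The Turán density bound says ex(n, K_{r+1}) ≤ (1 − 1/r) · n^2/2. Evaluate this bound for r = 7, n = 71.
Turán density bound = (6/7) · 71^2/2 = 15123/7 ≈ 2160.4286

Turán's theorem: ex(n, K_{r+1}) is achieved by the complete r-partite Turán graph T(n, r) with parts as balanced as possible, and is at most (1 − 1/r) · n^2/2. For r = 7, n = 71: the density bound is (6/7) · 5041/2 = 15123/7 ≈ 2160.4286. The integer-valued extremum is e(T(71, 7)) = 2160, which is strictly less than the density bound 15123/7 since 7 ∤ 71 (the parts of T(71, 7) cannot all be equal).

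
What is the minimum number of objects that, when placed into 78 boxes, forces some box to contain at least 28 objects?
n = (28 − 1)·78 + 1 = 2107

By the generalised pigeonhole principle, to guarantee some box contains ≥ r objects we need more than (r − 1) · k objects total. Threshold: n = (r − 1) · k + 1. With r = 28 and k = 78: n = 27 · 78 + 1 = 2106 + 1 = 2107. For n = 2106 = 27 · 78, we can put exactly 27 objects in every box, avoiding 28 in any single one — so 2107 is tight.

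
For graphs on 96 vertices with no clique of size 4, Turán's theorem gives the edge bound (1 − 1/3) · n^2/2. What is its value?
Turán density bound = (2/3) · 96^2/2 = 3072

Turán's theorem: ex(n, K_{r+1}) is achieved by the complete r-partite Turán graph T(n, r) with parts as balanced as possible, and is at most (1 − 1/r) · n^2/2. For r = 3, n = 96: the density bound is (2/3) · 9216/2 = 3072. Since 3 ∣ 96, the Turán graph T(96, 3) has parts of equal size 32, and its edge count e(T(96, 3)) = 3072 attains the density bound exactly.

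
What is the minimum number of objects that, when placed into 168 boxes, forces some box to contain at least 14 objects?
n = (14 − 1)·168 + 1 = 2185

By the generalised pigeonhole principle, to guarantee some box contains ≥ r objects we need more than (r − 1) · k objects total. Threshold: n = (r − 1) · k + 1. With r = 14 and k = 168: n = 13 · 168 + 1 = 2184 + 1 = 2185. For n = 2184 = 13 · 168, we can put exactly 13 objects in every box, avoiding 14 in any single one — so 2185 is tight.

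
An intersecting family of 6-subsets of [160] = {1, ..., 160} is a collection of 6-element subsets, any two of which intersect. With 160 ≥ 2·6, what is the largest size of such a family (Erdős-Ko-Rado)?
max |F| = C(159, 5) = 794747031

Erdős-Ko-Rado (1961): when n ≥ 2k, max |F| = C(n−1, k−1). The bound is attained by the star {A : i ∈ A} for any fixed i ∈ [n]. Here C(160−1, 6−1) = C(159, 5) = 794747031.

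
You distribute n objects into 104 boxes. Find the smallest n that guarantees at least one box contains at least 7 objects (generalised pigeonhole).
n = (7 − 1)·104 + 1 = 625

By the generalised pigeonhole principle, to guarantee some box contains ≥ r objects we need more than (r − 1) · k objects total. Threshold: n = (r − 1) · k + 1. With r = 7 and k = 104: n = 6 · 104 + 1 = 624 + 1 = 625. For n = 624 = 6 · 104, we can put exactly 6 objects in every box, avoiding 7 in any single one — so 625 is tight.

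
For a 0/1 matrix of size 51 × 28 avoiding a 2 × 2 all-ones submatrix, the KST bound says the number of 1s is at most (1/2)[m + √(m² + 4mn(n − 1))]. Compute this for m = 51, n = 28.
z(51, 28; 2, 2) ≤ (1/2)[51 + √(51² + 4·51·28·27)] = (1/2)[51 + √156825] = 223.5057

Kővári–Sós–Turán: let r_1, ..., r_51 be the row sums and z = Σ r_i the total number of 1s. Each pair of columns can share at most one row with both entries 1 (else a 2×2 all-ones block appears), so Σ_i C(r_i, 2) ≤ C(28, 2) = 378. By convexity Σ_i C(r_i, 2) ≥ 51·C(z/51, 2) = z(z − 51)/(2·51), giving z² − 51z − 51·28·27 ≤ 0 and hence z ≤ (1/2)[51 + √(2601 + 4·38556)] = (1/2)[51 + √156825] ≈ (1/2)(51 + 396.0114) = 223.5057.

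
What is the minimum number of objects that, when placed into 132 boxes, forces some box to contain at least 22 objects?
n = (22 − 1)·132 + 1 = 2773

By the generalised pigeonhole principle, to guarantee some box contains ≥ r objects we need more than (r − 1) · k objects total. Threshold: n = (r − 1) · k + 1. With r = 22 and k = 132: n = 21 · 132 + 1 = 2772 + 1 = 2773. For n = 2772 = 21 · 132, we can put exactly 21 objects in every box, avoiding 22 in any single one — so 2773 is tight.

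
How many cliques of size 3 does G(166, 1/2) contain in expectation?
E[# K_3] = C(166, 3) · (1/2)^C(3, 2) = 748660 / 2^3 = 187165/2 = 93582.5

For each 3-subset S of vertices (there are C(166, 3) = 748660 such S), let X_S = 1 if S induces a K_3 (all C(3, 2) = 3 edges present). Then P(X_S = 1) = (1/2)^3 = 1/8. By linearity of expectation, E[# K_3] = C(166, 3) · (1/2)^3 = 748660 / 8 = 187165/2 = 93582.5.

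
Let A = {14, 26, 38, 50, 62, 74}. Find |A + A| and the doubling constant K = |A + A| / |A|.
K = |A + A| / |A| = 11/6

Enumerate A + A = {a + b : a, b ∈ A}. With |A| = 6, there are |A|^2 = 36 ordered sum pairs; collecting distinct values, A + A = {28, 40, 52, 64, 76, 88, 100, 112, 124, 136, 148}, so |A + A| = 11. Thus K = 11/6. Here |A + A| = 2|A| − 1 = 11, the minimum possible — so K = 11/6 is minimal, which holds iff A is an arithmetic progression.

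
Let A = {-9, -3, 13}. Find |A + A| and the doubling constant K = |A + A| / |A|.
K = |A + A| / |A| = 6/3 = 2

Enumerate A + A = {a + b : a, b ∈ A}. With |A| = 3, there are |A|^2 = 9 ordered sum pairs; collecting distinct values, A + A = {-18, -12, -6, 4, 10, 26}, so |A + A| = 6. Thus K = 6/3 = 2. For comparison, the minimum possible |A + A| over all 3-element sets is 2·3 − 1 = 5 (so min K = 5/3), attained only by arithmetic progressions.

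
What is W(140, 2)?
W(140, 2) = 140 + 1 = 141

A 2-term AP is any pair of integers, so a monochromatic 2-AP exists iff some colour is used at least twice. With 140 colours, the colouring i ↦ i on {1, ..., 140} uses each colour once, avoiding any monochromatic pair, so W(140, 2) > 140. For {1, ..., 141}, pigeonhole forces two integers of the same colour, which form a monochromatic 2-AP. Hence W(140, 2) = 141.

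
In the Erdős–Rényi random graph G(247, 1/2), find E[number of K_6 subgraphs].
E[# K_6] = C(247, 6) · (1/2)^C(6, 2) = 296672379003 / 2^15 ≈ 9053722.503754

For each 6-subset S of vertices (there are C(247, 6) = 296672379003 such S), let X_S = 1 if S induces a K_6 (all C(6, 2) = 15 edges present). Then P(X_S = 1) = (1/2)^15 = 1/32768. By linearity of expectation, E[# K_6] = C(247, 6) · (1/2)^15 = 296672379003 / 32768 ≈ 9053722.503754.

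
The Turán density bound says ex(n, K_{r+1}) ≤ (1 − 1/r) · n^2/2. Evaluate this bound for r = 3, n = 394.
Turán density bound = (2/3) · 394^2/2 = 155236/3 ≈ 51745.3333

Turán's theorem: ex(n, K_{r+1}) is achieved by the complete r-partite Turán graph T(n, r) with parts as balanced as possible, and is at most (1 − 1/r) · n^2/2. For r = 3, n = 394: the density bound is (2/3) · 155236/2 = 155236/3 ≈ 51745.3333. The integer-valued extremum is e(T(394, 3)) = 51745, which is strictly less than the density bound 155236/3 since 3 ∤ 394 (the parts of T(394, 3) cannot all be equal).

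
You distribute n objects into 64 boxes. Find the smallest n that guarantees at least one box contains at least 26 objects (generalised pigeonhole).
n = (26 − 1)·64 + 1 = 1601

By the generalised pigeonhole principle, to guarantee some box contains ≥ r objects we need more than (r − 1) · k objects total. Threshold: n = (r − 1) · k + 1. With r = 26 and k = 64: n = 25 · 64 + 1 = 1600 + 1 = 1601. For n = 1600 = 25 · 64, we can put exactly 25 objects in every box, avoiding 26 in any single one — so 1601 is tight.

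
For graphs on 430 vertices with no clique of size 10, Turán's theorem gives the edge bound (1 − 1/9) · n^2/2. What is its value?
Turán density bound = (8/9) · 430^2/2 = 739600/9 ≈ 82177.7778

Turán's theorem: ex(n, K_{r+1}) is achieved by the complete r-partite Turán graph T(n, r) with parts as balanced as possible, and is at most (1 − 1/r) · n^2/2. For r = 9, n = 430: the density bound is (8/9) · 184900/2 = 739600/9 ≈ 82177.7778. The integer-valued extremum is e(T(430, 9)) = 82177, which is strictly less than the density bound 739600/9 since 9 ∤ 430 (the parts of T(430, 9) cannot all be equal).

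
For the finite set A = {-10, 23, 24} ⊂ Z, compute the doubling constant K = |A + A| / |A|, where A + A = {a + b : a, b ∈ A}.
K = |A + A| / |A| = 6/3 = 2

Enumerate A + A = {a + b : a, b ∈ A}. With |A| = 3, there are |A|^2 = 9 ordered sum pairs; collecting distinct values, A + A = {-20, 13, 14, 46, 47, 48}, so |A + A| = 6. Thus K = 6/3 = 2. For comparison, the minimum possible |A + A| over all 3-element sets is 2·3 − 1 = 5 (so min K = 5/3), attained only by arithmetic progressions.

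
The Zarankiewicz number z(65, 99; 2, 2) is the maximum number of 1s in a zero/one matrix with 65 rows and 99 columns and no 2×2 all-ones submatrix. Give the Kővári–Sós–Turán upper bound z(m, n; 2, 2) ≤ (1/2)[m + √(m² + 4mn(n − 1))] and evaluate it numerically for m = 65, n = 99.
z(65, 99; 2, 2) ≤ (1/2)[65 + √(65² + 4·65·99·98)] = (1/2)[65 + √2526745] = 827.2869

Kővári–Sós–Turán: let r_1, ..., r_65 be the row sums and z = Σ r_i the total number of 1s. Each pair of columns can share at most one row with both entries 1 (else a 2×2 all-ones block appears), so Σ_i C(r_i, 2) ≤ C(99, 2) = 4851. By convexity Σ_i C(r_i, 2) ≥ 65·C(z/65, 2) = z(z − 65)/(2·65), giving z² − 65z − 65·99·98 ≤ 0 and hence z ≤ (1/2)[65 + √(4225 + 4·630630)] = (1/2)[65 + √2526745] ≈ (1/2)(65 + 1589.5738) = 827.2869.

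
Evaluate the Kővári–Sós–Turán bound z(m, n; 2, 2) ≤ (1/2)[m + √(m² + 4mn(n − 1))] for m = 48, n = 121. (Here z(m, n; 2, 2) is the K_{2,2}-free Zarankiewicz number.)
z(48, 121; 2, 2) ≤ (1/2)[48 + √(48² + 4·48·121·120)] = (1/2)[48 + √2790144] = 859.1862

Kővári–Sós–Turán: let r_1, ..., r_48 be the row sums and z = Σ r_i the total number of 1s. Each pair of columns can share at most one row with both entries 1 (else a 2×2 all-ones block appears), so Σ_i C(r_i, 2) ≤ C(121, 2) = 7260. By convexity Σ_i C(r_i, 2) ≥ 48·C(z/48, 2) = z(z − 48)/(2·48), giving z² − 48z − 48·121·120 ≤ 0 and hence z ≤ (1/2)[48 + √(2304 + 4·696960)] = (1/2)[48 + √2790144] ≈ (1/2)(48 + 1670.3724) = 859.1862.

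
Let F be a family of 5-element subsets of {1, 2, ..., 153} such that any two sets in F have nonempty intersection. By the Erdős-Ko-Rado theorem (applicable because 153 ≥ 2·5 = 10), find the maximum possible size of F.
max |F| = C(152, 4) = 21374050

The Erdős-Ko-Rado theorem states: for n ≥ 2k, an intersecting family of k-subsets of an n-element set has size at most C(n − 1, k − 1), with equality for 'star' families {A ⊆ [n] : |A| = k, i ∈ A} (fix an element i). For n = 153, k = 5: C(152, 4) = 21374050.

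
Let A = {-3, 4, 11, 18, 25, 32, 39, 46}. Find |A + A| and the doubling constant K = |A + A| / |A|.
K = |A + A| / |A| = 15/8

Enumerate A + A = {a + b : a, b ∈ A}. With |A| = 8, there are |A|^2 = 64 ordered sum pairs; collecting distinct values, A + A = {-6, 1, 8, 15, 22, 29, 36, 43, 50, 57, 64, 71, 78, 85, 92}, so |A + A| = 15. Thus K = 15/8. Here |A + A| = 2|A| − 1 = 15, the minimum possible — so K = 15/8 is minimal, which holds iff A is an arithmetic progression.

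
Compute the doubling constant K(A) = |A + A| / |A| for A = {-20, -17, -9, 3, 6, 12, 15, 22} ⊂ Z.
K = |A + A| / |A| = 32/8 = 4

Enumerate A + A = {a + b : a, b ∈ A}. With |A| = 8, there are |A|^2 = 64 ordered sum pairs; collecting distinct values, A + A = {-40, -37, -34, -29, -26, -18, -17, -14, -11, -8, -6, -5, -3, -2, 2, 3, 5, 6, 9, 12, 13, 15, 18, 21, 24, 25, 27, 28, 30, 34, 37, 44}, so |A + A| = 32. Thus K = 32/8 = 4. For comparison, the minimum possible |A + A| over all 8-element sets is 2·8 − 1 = 15 (so min K = 15/8), attained only by arithmetic progressions.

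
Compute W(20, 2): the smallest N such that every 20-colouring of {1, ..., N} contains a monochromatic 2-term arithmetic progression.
W(20, 2) = 20 + 1 = 21

A 2-term AP is any pair of integers, so a monochromatic 2-AP exists iff some colour is used at least twice. With 20 colours, the colouring i ↦ i on {1, ..., 20} uses each colour once, avoiding any monochromatic pair, so W(20, 2) > 20. For {1, ..., 21}, pigeonhole forces two integers of the same colour, which form a monochromatic 2-AP. Hence W(20, 2) = 21.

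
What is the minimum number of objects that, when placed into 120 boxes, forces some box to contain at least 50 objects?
n = (50 − 1)·120 + 1 = 5881

By the generalised pigeonhole principle, to guarantee some box contains ≥ r objects we need more than (r − 1) · k objects total. Threshold: n = (r − 1) · k + 1. With r = 50 and k = 120: n = 49 · 120 + 1 = 5880 + 1 = 5881. For n = 5880 = 49 · 120, we can put exactly 49 objects in every box, avoiding 50 in any single one — so 5881 is tight.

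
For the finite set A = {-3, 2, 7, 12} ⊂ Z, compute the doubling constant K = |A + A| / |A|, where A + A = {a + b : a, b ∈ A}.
K = |A + A| / |A| = 7/4

Enumerate A + A = {a + b : a, b ∈ A}. With |A| = 4, there are |A|^2 = 16 ordered sum pairs; collecting distinct values, A + A = {-6, -1, 4, 9, 14, 19, 24}, so |A + A| = 7. Thus K = 7/4. Here |A + A| = 2|A| − 1 = 7, the minimum possible — so K = 7/4 is minimal, which holds iff A is an arithmetic progression.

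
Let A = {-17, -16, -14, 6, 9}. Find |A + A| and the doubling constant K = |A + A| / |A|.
K = |A + A| / |A| = 14/5

Enumerate A + A = {a + b : a, b ∈ A}. With |A| = 5, there are |A|^2 = 25 ordered sum pairs; collecting distinct values, A + A = {-34, -33, -32, -31, -30, -28, -11, -10, -8, -7, -5, 12, 15, 18}, so |A + A| = 14. Thus K = 14/5. For comparison, the minimum possible |A + A| over all 5-element sets is 2·5 − 1 = 9 (so min K = 9/5), attained only by arithmetic progressions.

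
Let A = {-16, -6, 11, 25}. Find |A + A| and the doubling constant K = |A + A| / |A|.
K = |A + A| / |A| = 10/4 = 5/2

Enumerate A + A = {a + b : a, b ∈ A}. With |A| = 4, there are |A|^2 = 16 ordered sum pairs; collecting distinct values, A + A = {-32, -22, -12, -5, 5, 9, 19, 22, 36, 50}, so |A + A| = 10. Thus K = 10/4 = 5/2. For comparison, the minimum possible |A + A| over all 4-element sets is 2·4 − 1 = 7 (so min K = 7/4), attained only by arithmetic progressions.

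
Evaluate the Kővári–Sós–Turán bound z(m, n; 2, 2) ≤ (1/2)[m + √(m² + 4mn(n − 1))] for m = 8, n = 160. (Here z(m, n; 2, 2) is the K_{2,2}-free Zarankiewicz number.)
z(8, 160; 2, 2) ≤ (1/2)[8 + √(8² + 4·8·160·159)] = (1/2)[8 + √814144] = 455.1496

Kővári–Sós–Turán: let r_1, ..., r_8 be the row sums and z = Σ r_i the total number of 1s. Each pair of columns can share at most one row with both entries 1 (else a 2×2 all-ones block appears), so Σ_i C(r_i, 2) ≤ C(160, 2) = 12720. By convexity Σ_i C(r_i, 2) ≥ 8·C(z/8, 2) = z(z − 8)/(2·8), giving z² − 8z − 8·160·159 ≤ 0 and hence z ≤ (1/2)[8 + √(64 + 4·203520)] = (1/2)[8 + √814144] ≈ (1/2)(8 + 902.2993) = 455.1496.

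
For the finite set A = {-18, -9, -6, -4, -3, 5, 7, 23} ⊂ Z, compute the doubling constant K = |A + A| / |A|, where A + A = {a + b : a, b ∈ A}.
K = |A + A| / |A| = 32/8 = 4

Enumerate A + A = {a + b : a, b ∈ A}. With |A| = 8, there are |A|^2 = 64 ordered sum pairs; collecting distinct values, A + A = {-36, -27, -24, -22, -21, -18, -15, -13, -12, -11, -10, -9, -8, -7, -6, -4, -2, -1, 1, 2, 3, 4, 5, 10, 12, 14, 17, 19, 20, 28, 30, 46}, so |A + A| = 32. Thus K = 32/8 = 4. For comparison, the minimum possible |A + A| over all 8-element sets is 2·8 − 1 = 15 (so min K = 15/8), attained only by arithmetic progressions.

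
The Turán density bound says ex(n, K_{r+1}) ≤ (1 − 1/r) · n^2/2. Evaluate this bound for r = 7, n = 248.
Turán density bound = (6/7) · 248^2/2 = 184512/7 ≈ 26358.8571

Turán's theorem: ex(n, K_{r+1}) is achieved by the complete r-partite Turán graph T(n, r) with parts as balanced as possible, and is at most (1 − 1/r) · n^2/2. For r = 7, n = 248: the density bound is (6/7) · 61504/2 = 184512/7 ≈ 26358.8571. The integer-valued extremum is e(T(248, 7)) = 26358, which is strictly less than the density bound 184512/7 since 7 ∤ 248 (the parts of T(248, 7) cannot all be equal).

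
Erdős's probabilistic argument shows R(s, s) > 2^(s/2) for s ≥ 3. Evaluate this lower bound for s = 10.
2^(10/2) = 32; so R(10, 10) > 32

Colour each edge of K_n uniformly at random with red/blue. The expected number of monochromatic K_10 is C(n, 10) · 2 · 2^(−C(10,2)). If C(n, 10) · 2^(1 − C(10,2)) < 1, then with positive probability no monochromatic K_10 exists, so R(10, 10) > n. The standard estimate C(n, 10) ≤ n^10/10! shows this inequality holds whenever n ≤ 2^(10/2) (since 10! · 2^(C(10,2) − 1) > 2^(10^2/2) ≥ n^10). Hence R(10, 10) > 2^(10/2) = 32.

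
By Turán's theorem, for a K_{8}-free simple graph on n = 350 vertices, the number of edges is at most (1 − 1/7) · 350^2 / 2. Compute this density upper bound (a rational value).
Turán density bound = (6/7) · 350^2/2 = 52500

Turán's theorem: ex(n, K_{r+1}) is achieved by the complete r-partite Turán graph T(n, r) with parts as balanced as possible, and is at most (1 − 1/r) · n^2/2. For r = 7, n = 350: the density bound is (6/7) · 122500/2 = 52500. Since 7 ∣ 350, the Turán graph T(350, 7) has parts of equal size 50, and its edge count e(T(350, 7)) = 52500 attains the density bound exactly.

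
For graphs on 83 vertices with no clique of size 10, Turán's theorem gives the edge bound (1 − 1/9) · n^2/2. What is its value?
Turán density bound = (8/9) · 83^2/2 = 27556/9 ≈ 3061.7778

Turán's theorem: ex(n, K_{r+1}) is achieved by the complete r-partite Turán graph T(n, r) with parts as balanced as possible, and is at most (1 − 1/r) · n^2/2. For r = 9, n = 83: the density bound is (8/9) · 6889/2 = 27556/9 ≈ 3061.7778. The integer-valued extremum is e(T(83, 9)) = 3061, which is strictly less than the density bound 27556/9 since 9 ∤ 83 (the parts of T(83, 9) cannot all be equal).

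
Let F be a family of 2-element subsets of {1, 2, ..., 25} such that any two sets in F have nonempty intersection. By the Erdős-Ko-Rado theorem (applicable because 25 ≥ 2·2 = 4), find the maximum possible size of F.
max |F| = C(24, 1) = 24

Erdős-Ko-Rado (1961): when n ≥ 2k, max |F| = C(n−1, k−1). The bound is attained by the star {A : i ∈ A} for any fixed i ∈ [n]. Here C(25−1, 2−1) = C(24, 1) = 24.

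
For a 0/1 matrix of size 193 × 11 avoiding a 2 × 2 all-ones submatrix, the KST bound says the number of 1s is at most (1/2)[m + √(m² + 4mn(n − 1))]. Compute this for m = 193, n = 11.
z(193, 11; 2, 2) ≤ (1/2)[193 + √(193² + 4·193·11·10)] = (1/2)[193 + √122169] = 271.2634

Kővári–Sós–Turán: let r_1, ..., r_193 be the row sums and z = Σ r_i the total number of 1s. Each pair of columns can share at most one row with both entries 1 (else a 2×2 all-ones block appears), so Σ_i C(r_i, 2) ≤ C(11, 2) = 55. By convexity Σ_i C(r_i, 2) ≥ 193·C(z/193, 2) = z(z − 193)/(2·193), giving z² − 193z − 193·11·10 ≤ 0 and hence z ≤ (1/2)[193 + √(37249 + 4·21230)] = (1/2)[193 + √122169] ≈ (1/2)(193 + 349.5268) = 271.2634.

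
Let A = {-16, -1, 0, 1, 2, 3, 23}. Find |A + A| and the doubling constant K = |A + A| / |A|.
K = |A + A| / |A| = 22/7

Enumerate A + A = {a + b : a, b ∈ A}. With |A| = 7, there are |A|^2 = 49 ordered sum pairs; collecting distinct values, A + A = {-32, -17, -16, -15, -14, -13, -2, -1, 0, 1, 2, 3, 4, 5, 6, 7, 22, 23, 24, 25, 26, 46}, so |A + A| = 22. Thus K = 22/7. For comparison, the minimum possible |A + A| over all 7-element sets is 2·7 − 1 = 13 (so min K = 13/7), attained only by arithmetic progressions.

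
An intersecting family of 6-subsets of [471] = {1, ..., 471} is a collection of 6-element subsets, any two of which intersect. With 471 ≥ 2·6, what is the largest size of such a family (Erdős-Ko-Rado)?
max |F| = C(470, 5) = 187084628094

The Erdős-Ko-Rado theorem states: for n ≥ 2k, an intersecting family of k-subsets of an n-element set has size at most C(n − 1, k − 1), with equality for 'star' families {A ⊆ [n] : |A| = k, i ∈ A} (fix an element i). For n = 471, k = 6: C(470, 5) = 187084628094.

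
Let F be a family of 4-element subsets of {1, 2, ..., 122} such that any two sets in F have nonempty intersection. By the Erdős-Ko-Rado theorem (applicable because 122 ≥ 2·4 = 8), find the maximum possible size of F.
max |F| = C(121, 3) = 287980

The Erdős-Ko-Rado theorem states: for n ≥ 2k, an intersecting family of k-subsets of an n-element set has size at most C(n − 1, k − 1), with equality for 'star' families {A ⊆ [n] : |A| = k, i ∈ A} (fix an element i). For n = 122, k = 4: C(121, 3) = 287980.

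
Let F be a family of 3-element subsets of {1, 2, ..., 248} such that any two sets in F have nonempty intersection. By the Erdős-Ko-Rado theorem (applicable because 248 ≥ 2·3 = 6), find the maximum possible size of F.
max |F| = C(247, 2) = 30381

Erdős-Ko-Rado (1961): when n ≥ 2k, max |F| = C(n−1, k−1). The bound is attained by the star {A : i ∈ A} for any fixed i ∈ [n]. Here C(248−1, 3−1) = C(247, 2) = 30381.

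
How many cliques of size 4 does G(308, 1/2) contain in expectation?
E[# K_4] = C(308, 4) · (1/2)^C(4, 2) = 367704645 / 2^6 = 5745385.078125

For each 4-subset S of vertices (there are C(308, 4) = 367704645 such S), let X_S = 1 if S induces a K_4 (all C(4, 2) = 6 edges present). Then P(X_S = 1) = (1/2)^6 = 1/64. By linearity of expectation, E[# K_4] = C(308, 4) · (1/2)^6 = 367704645 / 64 = 5745385.078125.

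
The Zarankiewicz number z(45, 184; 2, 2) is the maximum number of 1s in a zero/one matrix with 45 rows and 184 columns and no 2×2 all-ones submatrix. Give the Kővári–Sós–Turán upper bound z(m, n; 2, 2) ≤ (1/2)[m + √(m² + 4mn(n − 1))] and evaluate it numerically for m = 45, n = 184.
z(45, 184; 2, 2) ≤ (1/2)[45 + √(45² + 4·45·184·183)] = (1/2)[45 + √6062985] = 1253.6565

Kővári–Sós–Turán: let r_1, ..., r_45 be the row sums and z = Σ r_i the total number of 1s. Each pair of columns can share at most one row with both entries 1 (else a 2×2 all-ones block appears), so Σ_i C(r_i, 2) ≤ C(184, 2) = 16836. By convexity Σ_i C(r_i, 2) ≥ 45·C(z/45, 2) = z(z − 45)/(2·45), giving z² − 45z − 45·184·183 ≤ 0 and hence z ≤ (1/2)[45 + √(2025 + 4·1515240)] = (1/2)[45 + √6062985] ≈ (1/2)(45 + 2462.3129) = 1253.6565.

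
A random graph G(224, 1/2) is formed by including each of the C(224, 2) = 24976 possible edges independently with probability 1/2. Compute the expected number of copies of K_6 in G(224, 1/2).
E[# K_6] = C(224, 6) · (1/2)^C(6, 2) = 163995687856 / 2^15 = 10249730491/2048 ≈ 5004751.216309

For each 6-subset S of vertices (there are C(224, 6) = 163995687856 such S), let X_S = 1 if S induces a K_6 (all C(6, 2) = 15 edges present). Then P(X_S = 1) = (1/2)^15 = 1/32768. By linearity of expectation, E[# K_6] = C(224, 6) · (1/2)^15 = 163995687856 / 32768 = 10249730491/2048 ≈ 5004751.216309.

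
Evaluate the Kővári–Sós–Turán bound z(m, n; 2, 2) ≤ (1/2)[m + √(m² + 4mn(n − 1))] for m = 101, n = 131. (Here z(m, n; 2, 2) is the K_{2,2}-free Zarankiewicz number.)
z(101, 131; 2, 2) ≤ (1/2)[101 + √(101² + 4·101·131·130)] = (1/2)[101 + √6890321] = 1362.971

Kővári–Sós–Turán: let r_1, ..., r_101 be the row sums and z = Σ r_i the total number of 1s. Each pair of columns can share at most one row with both entries 1 (else a 2×2 all-ones block appears), so Σ_i C(r_i, 2) ≤ C(131, 2) = 8515. By convexity Σ_i C(r_i, 2) ≥ 101·C(z/101, 2) = z(z − 101)/(2·101), giving z² − 101z − 101·131·130 ≤ 0 and hence z ≤ (1/2)[101 + √(10201 + 4·1720030)] = (1/2)[101 + √6890321] ≈ (1/2)(101 + 2624.9421) = 1362.971.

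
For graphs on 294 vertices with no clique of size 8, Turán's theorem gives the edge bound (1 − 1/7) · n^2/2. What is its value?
Turán density bound = (6/7) · 294^2/2 = 37044

Turán's theorem: ex(n, K_{r+1}) is achieved by the complete r-partite Turán graph T(n, r) with parts as balanced as possible, and is at most (1 − 1/r) · n^2/2. For r = 7, n = 294: the density bound is (6/7) · 86436/2 = 37044. Since 7 ∣ 294, the Turán graph T(294, 7) has parts of equal size 42, and its edge count e(T(294, 7)) = 37044 attains the density bound exactly.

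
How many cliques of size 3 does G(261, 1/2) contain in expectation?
E[# K_3] = C(261, 3) · (1/2)^C(3, 2) = 2929290 / 2^3 = 1464645/4 = 366161.25

For each 3-subset S of vertices (there are C(261, 3) = 2929290 such S), let X_S = 1 if S induces a K_3 (all C(3, 2) = 3 edges present). Then P(X_S = 1) = (1/2)^3 = 1/8. By linearity of expectation, E[# K_3] = C(261, 3) · (1/2)^3 = 2929290 / 8 = 1464645/4 = 366161.25.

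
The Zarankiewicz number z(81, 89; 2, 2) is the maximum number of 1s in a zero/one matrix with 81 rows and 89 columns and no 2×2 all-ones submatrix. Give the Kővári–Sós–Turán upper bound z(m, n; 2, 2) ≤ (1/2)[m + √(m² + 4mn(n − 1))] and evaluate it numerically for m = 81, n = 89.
z(81, 89; 2, 2) ≤ (1/2)[81 + √(81² + 4·81·89·88)] = (1/2)[81 + √2544129] = 838.0163

Kővári–Sós–Turán: let r_1, ..., r_81 be the row sums and z = Σ r_i the total number of 1s. Each pair of columns can share at most one row with both entries 1 (else a 2×2 all-ones block appears), so Σ_i C(r_i, 2) ≤ C(89, 2) = 3916. By convexity Σ_i C(r_i, 2) ≥ 81·C(z/81, 2) = z(z − 81)/(2·81), giving z² − 81z − 81·89·88 ≤ 0 and hence z ≤ (1/2)[81 + √(6561 + 4·634392)] = (1/2)[81 + √2544129] ≈ (1/2)(81 + 1595.0326) = 838.0163.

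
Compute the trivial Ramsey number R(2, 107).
R(2, 107) = 107

R(2, k) = k for all k ≥ 2: in a 2-colouring of K_k, either some edge is red (a red K_2) or all edges are blue (a blue K_k). And K_{106} coloured all-blue has no blue K_107, so R(2, 107) > 106. Hence R(2, 107) = 107.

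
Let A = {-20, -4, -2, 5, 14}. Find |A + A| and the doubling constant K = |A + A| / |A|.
K = |A + A| / |A| = 13/5

Enumerate A + A = {a + b : a, b ∈ A}. With |A| = 5, there are |A|^2 = 25 ordered sum pairs; collecting distinct values, A + A = {-40, -24, -22, -15, -8, -6, -4, 1, 3, 10, 12, 19, 28}, so |A + A| = 13. Thus K = 13/5. For comparison, the minimum possible |A + A| over all 5-element sets is 2·5 − 1 = 9 (so min K = 9/5), attained only by arithmetic progressions.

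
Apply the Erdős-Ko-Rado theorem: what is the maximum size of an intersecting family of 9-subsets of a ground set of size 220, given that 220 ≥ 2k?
max |F| = C(219, 8) = 115308485402067

Erdős-Ko-Rado (1961): when n ≥ 2k, max |F| = C(n−1, k−1). The bound is attained by the star {A : i ∈ A} for any fixed i ∈ [n]. Here C(220−1, 9−1) = C(219, 8) = 115308485402067.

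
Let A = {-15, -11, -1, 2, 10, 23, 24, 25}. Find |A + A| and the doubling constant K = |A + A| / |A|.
K = |A + A| / |A| = 33/8

Enumerate A + A = {a + b : a, b ∈ A}. With |A| = 8, there are |A|^2 = 64 ordered sum pairs; collecting distinct values, A + A = {-30, -26, -22, -16, -13, -12, -9, -5, -2, -1, 1, 4, 8, 9, 10, 12, 13, 14, 20, 22, 23, 24, 25, 26, 27, 33, 34, 35, 46, 47, 48, 49, 50}, so |A + A| = 33. Thus K = 33/8. For comparison, the minimum possible |A + A| over all 8-element sets is 2·8 − 1 = 15 (so min K = 15/8), attained only by arithmetic progressions.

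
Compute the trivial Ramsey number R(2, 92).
R(2, 92) = 92

R(2, k) = k for all k ≥ 2: in a 2-colouring of K_k, either some edge is red (a red K_2) or all edges are blue (a blue K_k). And K_{91} coloured all-blue has no blue K_92, so R(2, 92) > 91. Hence R(2, 92) = 92.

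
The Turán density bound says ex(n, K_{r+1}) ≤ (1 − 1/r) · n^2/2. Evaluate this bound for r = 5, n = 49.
Turán density bound = (4/5) · 49^2/2 = 4802/5 ≈ 960.4

Turán's theorem: ex(n, K_{r+1}) is achieved by the complete r-partite Turán graph T(n, r) with parts as balanced as possible, and is at most (1 − 1/r) · n^2/2. For r = 5, n = 49: the density bound is (4/5) · 2401/2 = 4802/5 ≈ 960.4. The integer-valued extremum is e(T(49, 5)) = 960, which is strictly less than the density bound 4802/5 since 5 ∤ 49 (the parts of T(49, 5) cannot all be equal).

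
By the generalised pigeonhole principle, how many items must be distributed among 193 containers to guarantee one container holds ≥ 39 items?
n = (39 − 1)·193 + 1 = 7335

By the generalised pigeonhole principle, to guarantee some box contains ≥ r objects we need more than (r − 1) · k objects total. Threshold: n = (r − 1) · k + 1. With r = 39 and k = 193: n = 38 · 193 + 1 = 7334 + 1 = 7335. For n = 7334 = 38 · 193, we can put exactly 38 objects in every box, avoiding 39 in any single one — so 7335 is tight.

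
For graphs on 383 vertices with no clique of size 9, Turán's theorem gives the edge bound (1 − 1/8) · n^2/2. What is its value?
Turán density bound = (7/8) · 383^2/2 = 1026823/16 ≈ 64176.4375

Turán's theorem: ex(n, K_{r+1}) is achieved by the complete r-partite Turán graph T(n, r) with parts as balanced as possible, and is at most (1 − 1/r) · n^2/2. For r = 8, n = 383: the density bound is (7/8) · 146689/2 = 1026823/16 ≈ 64176.4375. The integer-valued extremum is e(T(383, 8)) = 64176, which is strictly less than the density bound 1026823/16 since 8 ∤ 383 (the parts of T(383, 8) cannot all be equal).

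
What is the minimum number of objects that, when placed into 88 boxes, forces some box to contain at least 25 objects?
n = (25 − 1)·88 + 1 = 2113

By the generalised pigeonhole principle, to guarantee some box contains ≥ r objects we need more than (r − 1) · k objects total. Threshold: n = (r − 1) · k + 1. With r = 25 and k = 88: n = 24 · 88 + 1 = 2112 + 1 = 2113. For n = 2112 = 24 · 88, we can put exactly 24 objects in every box, avoiding 25 in any single one — so 2113 is tight.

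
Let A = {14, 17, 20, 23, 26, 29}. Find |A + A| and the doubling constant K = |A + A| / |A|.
K = |A + A| / |A| = 11/6

Enumerate A + A = {a + b : a, b ∈ A}. With |A| = 6, there are |A|^2 = 36 ordered sum pairs; collecting distinct values, A + A = {28, 31, 34, 37, 40, 43, 46, 49, 52, 55, 58}, so |A + A| = 11. Thus K = 11/6. Here |A + A| = 2|A| − 1 = 11, the minimum possible — so K = 11/6 is minimal, which holds iff A is an arithmetic progression.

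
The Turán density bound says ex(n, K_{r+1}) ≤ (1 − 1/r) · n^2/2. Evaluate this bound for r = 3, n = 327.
Turán density bound = (2/3) · 327^2/2 = 35643

Turán's theorem: ex(n, K_{r+1}) is achieved by the complete r-partite Turán graph T(n, r) with parts as balanced as possible, and is at most (1 − 1/r) · n^2/2. For r = 3, n = 327: the density bound is (2/3) · 106929/2 = 35643. Since 3 ∣ 327, the Turán graph T(327, 3) has parts of equal size 109, and its edge count e(T(327, 3)) = 35643 attains the density bound exactly.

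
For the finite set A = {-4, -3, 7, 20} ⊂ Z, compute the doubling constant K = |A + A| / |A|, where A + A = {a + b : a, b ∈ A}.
K = |A + A| / |A| = 10/4 = 5/2

Enumerate A + A = {a + b : a, b ∈ A}. With |A| = 4, there are |A|^2 = 16 ordered sum pairs; collecting distinct values, A + A = {-8, -7, -6, 3, 4, 14, 16, 17, 27, 40}, so |A + A| = 10. Thus K = 10/4 = 5/2. For comparison, the minimum possible |A + A| over all 4-element sets is 2·4 − 1 = 7 (so min K = 7/4), attained only by arithmetic progressions.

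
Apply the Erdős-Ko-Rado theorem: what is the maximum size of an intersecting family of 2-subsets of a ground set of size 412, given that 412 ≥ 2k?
max |F| = C(411, 1) = 411

The Erdős-Ko-Rado theorem states: for n ≥ 2k, an intersecting family of k-subsets of an n-element set has size at most C(n − 1, k − 1), with equality for 'star' families {A ⊆ [n] : |A| = k, i ∈ A} (fix an element i). For n = 412, k = 2: C(411, 1) = 411.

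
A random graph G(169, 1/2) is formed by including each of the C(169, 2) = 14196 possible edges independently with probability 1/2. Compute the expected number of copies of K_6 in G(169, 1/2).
E[# K_6] = C(169, 6) · (1/2)^C(6, 2) = 29581203652 / 2^15 = 7395300913/8192 ≈ 902746.693481

For each 6-subset S of vertices (there are C(169, 6) = 29581203652 such S), let X_S = 1 if S induces a K_6 (all C(6, 2) = 15 edges present). Then P(X_S = 1) = (1/2)^15 = 1/32768. By linearity of expectation, E[# K_6] = C(169, 6) · (1/2)^15 = 29581203652 / 32768 = 7395300913/8192 ≈ 902746.693481.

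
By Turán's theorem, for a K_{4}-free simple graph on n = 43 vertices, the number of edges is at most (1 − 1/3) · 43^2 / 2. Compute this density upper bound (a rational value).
Turán density bound = (2/3) · 43^2/2 = 1849/3 ≈ 616.3333

Turán's theorem: ex(n, K_{r+1}) is achieved by the complete r-partite Turán graph T(n, r) with parts as balanced as possible, and is at most (1 − 1/r) · n^2/2. For r = 3, n = 43: the density bound is (2/3) · 1849/2 = 1849/3 ≈ 616.3333. The integer-valued extremum is e(T(43, 3)) = 616, which is strictly less than the density bound 1849/3 since 3 ∤ 43 (the parts of T(43, 3) cannot all be equal).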